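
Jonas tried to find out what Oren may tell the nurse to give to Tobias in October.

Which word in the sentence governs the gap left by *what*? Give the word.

give

In situ: Oren may tell the nurse to give what to Tobias in October.
The filler 'what' is interpreted as the direct object of 'give'. Wh-movement fronts it, leaving a gap right after 'give':
Jonas tried to find out what Oren may tell the nurse to give ___ to Tobias in October.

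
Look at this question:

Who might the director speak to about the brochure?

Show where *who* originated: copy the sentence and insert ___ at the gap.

In situ: The director might speak to who about the brochure.
'who' functions as the object of the preposition 'to'. The gap is right after 'to'.

Who might the director speak to ___ about the brochure?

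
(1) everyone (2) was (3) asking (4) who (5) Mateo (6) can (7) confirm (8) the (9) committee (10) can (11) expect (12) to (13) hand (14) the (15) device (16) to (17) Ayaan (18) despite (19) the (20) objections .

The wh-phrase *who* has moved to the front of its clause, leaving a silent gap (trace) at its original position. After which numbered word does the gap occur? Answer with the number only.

Before movement: Mateo can confirm the committee can expect who to hand the device to Ayaan despite the objections.
'who' is the direct object of 'expect'. Fronting leaves a gap immediately after 'expect':
Everyone was asking who Mateo can confirm the committee can expect ___ to hand the device to Ayaan despite the objections.
'expect' is word 11.

11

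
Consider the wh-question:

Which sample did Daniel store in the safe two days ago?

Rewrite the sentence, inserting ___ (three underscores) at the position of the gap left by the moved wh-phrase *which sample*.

Before movement: Daniel did store which sample in the safe two days ago.
'which sample' functions as the direct object of 'store'. The gap is right after 'store'.

Which sample did Daniel store ___ in the safe two days ago?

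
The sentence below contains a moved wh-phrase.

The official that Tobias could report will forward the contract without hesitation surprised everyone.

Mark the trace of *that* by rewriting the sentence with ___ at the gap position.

'that' is the subject of the clause embedded under 'report'. The gap is right after 'report'.

The official that Tobias could report ___ will forward the contract without hesitation surprised everyone.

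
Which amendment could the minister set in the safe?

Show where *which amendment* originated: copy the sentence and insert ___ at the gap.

Pre-movement form: The minister could set which amendment in the safe.
'which amendment' is the direct object of 'set'. The gap is right after 'set'.

Which amendment could the minister set ___ in the safe?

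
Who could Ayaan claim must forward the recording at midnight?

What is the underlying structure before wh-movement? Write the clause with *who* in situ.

Ayaan could claim who must forward the recording at midnight.

'who' functions as the subject of the clause embedded under 'claim'. It moves to the left edge, and the trace sits right after 'claim':
Who could Ayaan claim ___ must forward the recording at midnight?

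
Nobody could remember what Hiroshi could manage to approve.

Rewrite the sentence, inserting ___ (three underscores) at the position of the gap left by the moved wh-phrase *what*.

Pre-movement form: Hiroshi could manage to approve what.
The filler 'what' is interpreted as the direct object of 'approve'. The gap is right after 'approve'.

Nobody could remember what Hiroshi could manage to approve ___.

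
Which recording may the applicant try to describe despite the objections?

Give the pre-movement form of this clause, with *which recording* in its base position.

'which recording' functions as the direct object of 'describe'. Fronting leaves a gap immediately after 'describe':
Which recording may the applicant try to describe ___ despite the objections?

The applicant may try to describe which recording despite the objections.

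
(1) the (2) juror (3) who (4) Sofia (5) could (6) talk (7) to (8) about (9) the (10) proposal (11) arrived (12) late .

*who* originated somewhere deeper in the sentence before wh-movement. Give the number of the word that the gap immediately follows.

'who' functions as the object of the preposition 'to'. Fronting leaves a gap immediately after 'to':
The juror who Sofia could talk to ___ about the proposal arrived late.
'to' is word 7.

7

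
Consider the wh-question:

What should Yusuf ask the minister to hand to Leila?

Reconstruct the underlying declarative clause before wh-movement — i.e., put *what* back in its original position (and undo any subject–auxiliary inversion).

The filler 'what' is interpreted as the direct object of 'hand'. It moves to the left edge, and the trace sits right after 'hand':
What should Yusuf ask the minister to hand ___ to Leila?

Yusuf should ask the minister to hand what to Leila.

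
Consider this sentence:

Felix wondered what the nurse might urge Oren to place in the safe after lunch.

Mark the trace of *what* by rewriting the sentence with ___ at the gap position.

Underlying clause: The nurse might urge Oren to place what in the safe after lunch.
'what' functions as the direct object of 'place'. The gap is right after 'place'.

Felix wondered what the nurse might urge Oren to place ___ in the safe after lunch.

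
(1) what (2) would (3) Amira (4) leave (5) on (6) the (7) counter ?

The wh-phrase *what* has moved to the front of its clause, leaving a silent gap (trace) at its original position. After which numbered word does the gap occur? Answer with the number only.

4

Pre-movement form: Amira would leave what on the counter.
'what' is the direct object of 'leave'. It moves to the left edge, and the trace sits right after 'leave':
What would Amira leave ___ on the counter?
'leave' is word 4.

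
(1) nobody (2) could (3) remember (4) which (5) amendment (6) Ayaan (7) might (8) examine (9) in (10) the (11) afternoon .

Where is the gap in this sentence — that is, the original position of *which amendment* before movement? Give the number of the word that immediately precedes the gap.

8

In situ: Ayaan might examine which amendment in the afternoon.
'which amendment' functions as the direct object of 'examine'. Fronting leaves a gap immediately after 'examine':
Nobody could remember which amendment Ayaan might examine ___ in the afternoon.
'examine' is word 8.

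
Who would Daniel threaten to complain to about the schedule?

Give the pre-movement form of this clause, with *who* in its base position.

'who' functions as the object of the preposition 'to'. Fronting leaves a gap immediately after 'to':
Who would Daniel threaten to complain to ___ about the schedule?

Daniel would threaten to complain to who about the schedule.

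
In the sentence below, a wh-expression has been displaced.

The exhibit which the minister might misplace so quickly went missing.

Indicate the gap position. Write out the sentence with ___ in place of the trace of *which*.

The exhibit which the minister might misplace ___ so quickly went missing.

The filler 'which' is interpreted as the direct object of 'misplace'. The gap is right after 'misplace'.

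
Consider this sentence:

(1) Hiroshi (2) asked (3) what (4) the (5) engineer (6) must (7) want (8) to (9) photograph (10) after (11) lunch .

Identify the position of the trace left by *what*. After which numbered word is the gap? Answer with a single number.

9

Before movement: The engineer must want to photograph what after lunch.
The filler 'what' is interpreted as the direct object of 'photograph'. It moves to the left edge, and the trace sits right after 'photograph':
Hiroshi asked what the engineer must want to photograph ___ after lunch.
'photograph' is word 9.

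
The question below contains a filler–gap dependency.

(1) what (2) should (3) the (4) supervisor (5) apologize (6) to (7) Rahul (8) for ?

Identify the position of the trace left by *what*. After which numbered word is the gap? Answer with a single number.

In situ: The supervisor should apologize to Rahul for what.
The filler 'what' is interpreted as the object of the preposition 'for'. Wh-movement fronts it, leaving a gap right after 'for':
What should the supervisor apologize to Rahul for ___?
'for' is word 8.

8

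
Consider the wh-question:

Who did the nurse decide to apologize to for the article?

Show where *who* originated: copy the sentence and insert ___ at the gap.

Who did the nurse decide to apologize to ___ for the article?

Underlying clause: The nurse did decide to apologize to who for the article.
The filler 'who' is interpreted as the object of the preposition 'to'. The gap is right after 'to'.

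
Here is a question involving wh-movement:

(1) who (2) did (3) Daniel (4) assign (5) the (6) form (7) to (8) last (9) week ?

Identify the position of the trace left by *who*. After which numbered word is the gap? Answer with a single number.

7

Pre-movement form: Daniel did assign the form to who last week.
'who' functions as the object of the preposition 'to' (recipient of 'assign'). It moves to the left edge, and the trace sits right after 'to':
Who did Daniel assign the form to ___ last week?
'to' is word 7.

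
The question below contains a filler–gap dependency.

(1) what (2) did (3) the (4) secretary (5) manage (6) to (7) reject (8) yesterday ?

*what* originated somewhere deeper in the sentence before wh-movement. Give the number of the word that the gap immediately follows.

In situ: The secretary did manage to reject what yesterday.
'what' is the direct object of 'reject'. It moves to the left edge, and the trace sits right after 'reject':
What did the secretary manage to reject ___ yesterday?
'reject' is word 7.

7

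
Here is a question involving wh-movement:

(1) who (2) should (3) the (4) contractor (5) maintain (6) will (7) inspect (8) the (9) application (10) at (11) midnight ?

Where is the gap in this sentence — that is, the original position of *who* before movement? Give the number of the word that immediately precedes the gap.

5

Pre-movement form: The contractor should maintain who will inspect the application at midnight.
'who' functions as the subject of the clause embedded under 'maintain'. Wh-movement fronts it, leaving a gap right after 'maintain':
Who should the contractor maintain ___ will inspect the application at midnight?
'maintain' is word 5.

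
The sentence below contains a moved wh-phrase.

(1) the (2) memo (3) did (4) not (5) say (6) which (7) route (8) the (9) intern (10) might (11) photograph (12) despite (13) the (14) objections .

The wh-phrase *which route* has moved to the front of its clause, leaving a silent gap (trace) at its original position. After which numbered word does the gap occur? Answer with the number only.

Pre-movement form: The intern might photograph which route despite the objections.
'which route' is the direct object of 'photograph'. Fronting leaves a gap immediately after 'photograph':
The memo did not say which route the intern might photograph ___ despite the objections.
'photograph' is word 11.

11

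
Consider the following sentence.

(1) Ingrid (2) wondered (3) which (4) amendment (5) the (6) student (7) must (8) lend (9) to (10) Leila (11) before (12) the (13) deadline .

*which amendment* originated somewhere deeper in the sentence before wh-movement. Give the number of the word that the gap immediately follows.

8

Pre-movement form: The student must lend which amendment to Leila before the deadline.
'which amendment' functions as the direct object of 'lend'. Wh-movement fronts it, leaving a gap right after 'lend':
Ingrid wondered which amendment the student must lend ___ to Leila before the deadline.
'lend' is word 8.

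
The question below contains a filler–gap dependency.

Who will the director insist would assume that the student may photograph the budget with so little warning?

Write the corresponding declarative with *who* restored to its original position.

The director will insist who would assume that the student may photograph the budget with so little warning.

'who' is the subject of the clause embedded under 'insist'. Wh-movement fronts it, leaving a gap right after 'insist':
Who will the director insist ___ would assume that the student may photograph the budget with so little warning?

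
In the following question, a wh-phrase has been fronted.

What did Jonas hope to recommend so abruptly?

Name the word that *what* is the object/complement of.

recommend

Underlying clause: Jonas did hope to recommend what so abruptly.
The filler 'what' is interpreted as the direct object of 'recommend'. Fronting leaves a gap immediately after 'recommend':
What did Jonas hope to recommend ___ so abruptly?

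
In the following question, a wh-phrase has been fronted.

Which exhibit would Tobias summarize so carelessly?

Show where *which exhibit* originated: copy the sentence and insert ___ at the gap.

Underlying clause: Tobias would summarize which exhibit so carelessly.
'which exhibit' is the direct object of 'summarize'. The gap is right after 'summarize'.

Which exhibit would Tobias summarize ___ so carelessly?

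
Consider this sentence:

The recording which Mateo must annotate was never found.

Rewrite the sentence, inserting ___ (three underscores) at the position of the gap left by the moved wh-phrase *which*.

The filler 'which' is interpreted as the direct object of 'annotate'. The gap is right after 'annotate'.

The recording which Mateo must annotate ___ was never found.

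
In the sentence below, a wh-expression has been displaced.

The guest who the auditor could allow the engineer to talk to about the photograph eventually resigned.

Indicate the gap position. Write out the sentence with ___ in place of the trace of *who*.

The filler 'who' is interpreted as the object of the preposition 'to'. The gap is right after 'to'.

The guest who the auditor could allow the engineer to talk to ___ about the photograph eventually resigned.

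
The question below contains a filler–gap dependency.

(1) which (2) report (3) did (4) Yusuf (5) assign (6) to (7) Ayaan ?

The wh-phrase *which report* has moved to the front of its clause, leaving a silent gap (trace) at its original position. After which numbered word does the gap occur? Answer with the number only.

5

Pre-movement form: Yusuf did assign which report to Ayaan.
The filler 'which report' is interpreted as the direct object of 'assign'. It moves to the left edge, and the trace sits right after 'assign':
Which report did Yusuf assign ___ to Ayaan?
'assign' is word 5.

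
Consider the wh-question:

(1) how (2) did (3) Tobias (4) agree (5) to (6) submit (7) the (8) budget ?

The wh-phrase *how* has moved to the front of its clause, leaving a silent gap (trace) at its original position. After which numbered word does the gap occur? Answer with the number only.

Pre-movement form: Tobias did agree to submit the budget how.
'how' functions as the manner adjunct. Wh-movement fronts it, leaving a gap right after 'budget':
How did Tobias agree to submit the budget ___?
'budget' is word 8.

8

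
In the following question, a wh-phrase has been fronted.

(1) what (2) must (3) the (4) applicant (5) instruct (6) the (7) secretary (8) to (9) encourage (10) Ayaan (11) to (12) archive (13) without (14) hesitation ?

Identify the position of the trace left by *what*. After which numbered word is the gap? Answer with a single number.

In situ: The applicant must instruct the secretary to encourage Ayaan to archive what without hesitation.
'what' functions as the direct object of 'archive'. Fronting leaves a gap immediately after 'archive':
What must the applicant instruct the secretary to encourage Ayaan to archive ___ without hesitation?
'archive' is word 12.

12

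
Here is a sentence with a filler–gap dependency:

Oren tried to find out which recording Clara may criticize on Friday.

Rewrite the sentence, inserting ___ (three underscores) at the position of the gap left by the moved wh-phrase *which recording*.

Pre-movement form: Clara may criticize which recording on Friday.
'which recording' functions as the direct object of 'criticize'. The gap is right after 'criticize'.

Oren tried to find out which recording Clara may criticize ___ on Friday.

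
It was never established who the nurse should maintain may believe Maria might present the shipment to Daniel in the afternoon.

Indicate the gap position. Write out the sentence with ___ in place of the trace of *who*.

It was never established who the nurse should maintain ___ may believe Maria might present the shipment to Daniel in the afternoon.

In situ: The nurse should maintain who may believe Maria might present the shipment to Daniel in the afternoon.
The filler 'who' is interpreted as the subject of the clause embedded under 'maintain'. The gap is right after 'maintain'.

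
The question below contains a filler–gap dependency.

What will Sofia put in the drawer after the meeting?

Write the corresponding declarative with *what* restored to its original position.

Sofia will put what in the drawer after the meeting.

'what' is the direct object of 'put'. It moves to the left edge, and the trace sits right after 'put':
What will Sofia put ___ in the drawer after the meeting?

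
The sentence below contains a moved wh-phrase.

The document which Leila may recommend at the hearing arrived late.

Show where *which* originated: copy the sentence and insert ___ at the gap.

The filler 'which' is interpreted as the direct object of 'recommend'. The gap is right after 'recommend'.

The document which Leila may recommend ___ at the hearing arrived late.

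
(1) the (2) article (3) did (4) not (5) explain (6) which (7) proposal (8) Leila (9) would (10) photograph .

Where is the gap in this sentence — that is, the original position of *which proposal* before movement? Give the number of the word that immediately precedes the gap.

10

In situ: Leila would photograph which proposal.
'which proposal' is the direct object of 'photograph'. Fronting leaves a gap immediately after 'photograph':
The article did not explain which proposal Leila would photograph ___.
'photograph' is word 10.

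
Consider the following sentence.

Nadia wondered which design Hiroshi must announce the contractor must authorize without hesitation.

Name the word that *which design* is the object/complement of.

authorize

Before movement: Hiroshi must announce the contractor must authorize which design without hesitation.
'which design' functions as the direct object of 'authorize'. Wh-movement fronts it, leaving a gap right after 'authorize':
Nadia wondered which design Hiroshi must announce the contractor must authorize ___ without hesitation.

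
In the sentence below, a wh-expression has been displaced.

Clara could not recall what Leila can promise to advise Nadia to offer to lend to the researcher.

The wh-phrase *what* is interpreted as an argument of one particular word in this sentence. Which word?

lend

Underlying clause: Leila can promise to advise Nadia to offer to lend what to the researcher.
The filler 'what' is interpreted as the direct object of 'lend'. Wh-movement fronts it, leaving a gap right after 'lend':
Clara could not recall what Leila can promise to advise Nadia to offer to lend ___ to the researcher.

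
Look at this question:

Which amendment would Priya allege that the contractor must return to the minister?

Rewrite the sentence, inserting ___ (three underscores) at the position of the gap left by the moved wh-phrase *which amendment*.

Which amendment would Priya allege that the contractor must return ___ to the minister?

In situ: Priya would allege that the contractor must return which amendment to the minister.
'which amendment' is the direct object of 'return'. The gap is right after 'return'.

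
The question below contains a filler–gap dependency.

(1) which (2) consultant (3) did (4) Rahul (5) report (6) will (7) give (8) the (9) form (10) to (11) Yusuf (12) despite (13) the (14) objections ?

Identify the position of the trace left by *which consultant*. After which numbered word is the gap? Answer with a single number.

Pre-movement form: Rahul did report which consultant will give the form to Yusuf despite the objections.
'which consultant' functions as the subject of the clause embedded under 'report'. Wh-movement fronts it, leaving a gap right after 'report':
Which consultant did Rahul report ___ will give the form to Yusuf despite the objections?
'report' is word 5.

5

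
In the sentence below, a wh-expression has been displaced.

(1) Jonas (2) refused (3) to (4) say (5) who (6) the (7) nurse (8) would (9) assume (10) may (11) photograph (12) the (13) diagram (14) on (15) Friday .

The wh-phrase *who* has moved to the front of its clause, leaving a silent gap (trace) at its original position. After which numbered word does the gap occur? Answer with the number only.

9

Before movement: The nurse would assume who may photograph the diagram on Friday.
'who' functions as the subject of the clause embedded under 'assume'. Wh-movement fronts it, leaving a gap right after 'assume':
Jonas refused to say who the nurse would assume ___ may photograph the diagram on Friday.
'assume' is word 9.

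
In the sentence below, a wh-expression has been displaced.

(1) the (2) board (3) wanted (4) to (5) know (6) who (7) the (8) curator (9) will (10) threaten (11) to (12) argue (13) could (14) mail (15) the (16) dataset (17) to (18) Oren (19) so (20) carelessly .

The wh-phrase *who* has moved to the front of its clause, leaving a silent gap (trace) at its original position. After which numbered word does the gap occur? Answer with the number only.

12

Underlying clause: The curator will threaten to argue who could mail the dataset to Oren so carelessly.
'who' is the subject of the clause embedded under 'argue'. Fronting leaves a gap immediately after 'argue':
The board wanted to know who the curator will threaten to argue ___ could mail the dataset to Oren so carelessly.
'argue' is word 12.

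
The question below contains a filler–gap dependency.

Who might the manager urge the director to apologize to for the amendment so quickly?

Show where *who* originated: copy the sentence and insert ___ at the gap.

In situ: The manager might urge the director to apologize to who for the amendment so quickly.
'who' functions as the object of the preposition 'to'. The gap is right after 'to'.

Who might the manager urge the director to apologize to ___ for the amendment so quickly?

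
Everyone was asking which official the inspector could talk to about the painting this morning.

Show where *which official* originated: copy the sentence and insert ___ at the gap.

In situ: The inspector could talk to which official about the painting this morning.
'which official' is the object of the preposition 'to'. The gap is right after 'to'.

Everyone was asking which official the inspector could talk to ___ about the painting this morning.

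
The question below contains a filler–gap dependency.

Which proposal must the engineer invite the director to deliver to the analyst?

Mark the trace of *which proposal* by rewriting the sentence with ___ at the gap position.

Which proposal must the engineer invite the director to deliver ___ to the analyst?

Pre-movement form: The engineer must invite the director to deliver which proposal to the analyst.
The filler 'which proposal' is interpreted as the direct object of 'deliver'. The gap is right after 'deliver'.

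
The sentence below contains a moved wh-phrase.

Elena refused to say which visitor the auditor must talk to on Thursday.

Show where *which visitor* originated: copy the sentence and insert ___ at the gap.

Elena refused to say which visitor the auditor must talk to ___ on Thursday.

Pre-movement form: The auditor must talk to which visitor on Thursday.
'which visitor' is the object of the preposition 'to'. The gap is right after 'to'.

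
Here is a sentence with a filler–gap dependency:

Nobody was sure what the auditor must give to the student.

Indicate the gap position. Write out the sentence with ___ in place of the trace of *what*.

Nobody was sure what the auditor must give ___ to the student.

Pre-movement form: The auditor must give what to the student.
The filler 'what' is interpreted as the direct object of 'give'. The gap is right after 'give'.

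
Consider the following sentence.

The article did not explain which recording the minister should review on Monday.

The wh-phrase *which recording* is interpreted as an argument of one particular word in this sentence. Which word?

In situ: The minister should review which recording on Monday.
'which recording' is the direct object of 'review'. Fronting leaves a gap immediately after 'review':
The article did not explain which recording the minister should review ___ on Monday.

review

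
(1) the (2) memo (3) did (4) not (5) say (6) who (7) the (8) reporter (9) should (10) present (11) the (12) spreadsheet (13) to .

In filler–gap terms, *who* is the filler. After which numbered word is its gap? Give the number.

13

In situ: The reporter should present the spreadsheet to who.
'who' is the object of the preposition 'to' (recipient of 'present'). Fronting leaves a gap immediately after 'to':
The memo did not say who the reporter should present the spreadsheet to ___.
'to' is word 13.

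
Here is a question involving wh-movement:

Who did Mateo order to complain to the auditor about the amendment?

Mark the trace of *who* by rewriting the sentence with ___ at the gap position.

Who did Mateo order ___ to complain to the auditor about the amendment?

In situ: Mateo did order who to complain to the auditor about the amendment.
'who' functions as the direct object of 'order'. The gap is right after 'order'.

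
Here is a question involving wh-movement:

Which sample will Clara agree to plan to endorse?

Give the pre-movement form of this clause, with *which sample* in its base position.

The filler 'which sample' is interpreted as the direct object of 'endorse'. It moves to the left edge, and the trace sits right after 'endorse':
Which sample will Clara agree to plan to endorse ___?

Clara will agree to plan to endorse which sample.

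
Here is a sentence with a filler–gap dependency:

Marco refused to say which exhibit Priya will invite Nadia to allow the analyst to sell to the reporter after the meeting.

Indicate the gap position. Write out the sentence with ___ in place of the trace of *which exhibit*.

Pre-movement form: Priya will invite Nadia to allow the analyst to sell which exhibit to the reporter after the meeting.
'which exhibit' functions as the direct object of 'sell'. The gap is right after 'sell'.

Marco refused to say which exhibit Priya will invite Nadia to allow the analyst to sell ___ to the reporter after the meeting.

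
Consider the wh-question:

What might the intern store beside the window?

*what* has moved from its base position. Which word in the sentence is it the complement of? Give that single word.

Pre-movement form: The intern might store what beside the window.
'what' is the direct object of 'store'. Wh-movement fronts it, leaving a gap right after 'store':
What might the intern store ___ beside the window?

store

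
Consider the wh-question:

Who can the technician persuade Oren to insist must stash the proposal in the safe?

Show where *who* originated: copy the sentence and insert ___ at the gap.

Pre-movement form: The technician can persuade Oren to insist who must stash the proposal in the safe.
The filler 'who' is interpreted as the subject of the clause embedded under 'insist'. The gap is right after 'insist'.

Who can the technician persuade Oren to insist ___ must stash the proposal in the safe?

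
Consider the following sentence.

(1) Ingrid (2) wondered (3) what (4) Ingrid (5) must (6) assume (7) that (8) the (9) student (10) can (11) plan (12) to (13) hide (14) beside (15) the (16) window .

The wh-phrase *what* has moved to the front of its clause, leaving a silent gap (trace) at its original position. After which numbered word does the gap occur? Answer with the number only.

13

Before movement: Ingrid must assume that the student can plan to hide what beside the window.
'what' functions as the direct object of 'hide'. It moves to the left edge, and the trace sits right after 'hide':
Ingrid wondered what Ingrid must assume that the student can plan to hide ___ beside the window.
'hide' is word 13.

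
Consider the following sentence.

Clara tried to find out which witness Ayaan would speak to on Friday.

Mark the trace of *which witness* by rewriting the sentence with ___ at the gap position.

Clara tried to find out which witness Ayaan would speak to ___ on Friday.

Before movement: Ayaan would speak to which witness on Friday.
'which witness' functions as the object of the preposition 'to'. The gap is right after 'to'.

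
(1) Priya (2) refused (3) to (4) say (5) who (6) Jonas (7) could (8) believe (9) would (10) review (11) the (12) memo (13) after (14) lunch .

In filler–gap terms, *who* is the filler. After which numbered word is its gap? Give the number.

8

In situ: Jonas could believe who would review the memo after lunch.
'who' is the subject of the clause embedded under 'believe'. Wh-movement fronts it, leaving a gap right after 'believe':
Priya refused to say who Jonas could believe ___ would review the memo after lunch.
'believe' is word 8.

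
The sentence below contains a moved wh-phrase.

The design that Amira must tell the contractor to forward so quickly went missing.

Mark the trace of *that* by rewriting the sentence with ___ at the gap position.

'that' functions as the direct object of 'forward'. The gap is right after 'forward'.

The design that Amira must tell the contractor to forward ___ so quickly went missing.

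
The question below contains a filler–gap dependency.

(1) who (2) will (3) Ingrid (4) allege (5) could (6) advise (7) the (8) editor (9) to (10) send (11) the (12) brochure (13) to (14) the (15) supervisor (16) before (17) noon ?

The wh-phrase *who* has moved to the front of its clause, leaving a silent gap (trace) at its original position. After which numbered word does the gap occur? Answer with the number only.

In situ: Ingrid will allege who could advise the editor to send the brochure to the supervisor before noon.
'who' functions as the subject of the clause embedded under 'allege'. It moves to the left edge, and the trace sits right after 'allege':
Who will Ingrid allege ___ could advise the editor to send the brochure to the supervisor before noon?
'allege' is word 4.

4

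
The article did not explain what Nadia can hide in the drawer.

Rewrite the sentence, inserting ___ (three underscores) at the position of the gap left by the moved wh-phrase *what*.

In situ: Nadia can hide what in the drawer.
'what' functions as the direct object of 'hide'. The gap is right after 'hide'.

The article did not explain what Nadia can hide ___ in the drawer.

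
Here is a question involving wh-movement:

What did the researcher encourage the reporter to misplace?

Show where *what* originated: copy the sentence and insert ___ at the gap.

What did the researcher encourage the reporter to misplace ___?

In situ: The researcher did encourage the reporter to misplace what.
'what' functions as the direct object of 'misplace'. The gap is right after 'misplace'.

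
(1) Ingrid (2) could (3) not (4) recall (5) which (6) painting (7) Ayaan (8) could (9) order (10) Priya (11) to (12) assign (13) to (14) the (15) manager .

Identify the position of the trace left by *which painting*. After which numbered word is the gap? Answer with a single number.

12

Pre-movement form: Ayaan could order Priya to assign which painting to the manager.
'which painting' is the direct object of 'assign'. It moves to the left edge, and the trace sits right after 'assign':
Ingrid could not recall which painting Ayaan could order Priya to assign ___ to the manager.
'assign' is word 12.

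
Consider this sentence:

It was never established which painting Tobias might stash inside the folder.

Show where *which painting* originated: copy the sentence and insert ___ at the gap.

Underlying clause: Tobias might stash which painting inside the folder.
'which painting' is the direct object of 'stash'. The gap is right after 'stash'.

It was never established which painting Tobias might stash ___ inside the folder.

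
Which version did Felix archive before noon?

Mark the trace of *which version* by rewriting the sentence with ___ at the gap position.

Which version did Felix archive ___ before noon?

Underlying clause: Felix did archive which version before noon.
The filler 'which version' is interpreted as the direct object of 'archive'. The gap is right after 'archive'.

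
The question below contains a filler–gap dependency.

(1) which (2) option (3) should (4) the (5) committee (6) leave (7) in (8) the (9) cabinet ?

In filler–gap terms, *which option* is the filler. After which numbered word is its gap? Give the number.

6

Before movement: The committee should leave which option in the cabinet.
The filler 'which option' is interpreted as the direct object of 'leave'. It moves to the left edge, and the trace sits right after 'leave':
Which option should the committee leave ___ in the cabinet?
'leave' is word 6.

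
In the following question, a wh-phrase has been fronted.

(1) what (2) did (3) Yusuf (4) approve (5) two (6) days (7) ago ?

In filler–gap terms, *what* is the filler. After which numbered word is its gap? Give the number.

Underlying clause: Yusuf did approve what two days ago.
'what' is the direct object of 'approve'. It moves to the left edge, and the trace sits right after 'approve':
What did Yusuf approve ___ two days ago?
'approve' is word 4.

4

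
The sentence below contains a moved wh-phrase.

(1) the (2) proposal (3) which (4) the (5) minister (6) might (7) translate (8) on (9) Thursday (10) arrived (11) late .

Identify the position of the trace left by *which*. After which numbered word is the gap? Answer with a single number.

7

'which' functions as the direct object of 'translate'. Fronting leaves a gap immediately after 'translate':
The proposal which the minister might translate ___ on Thursday arrived late.
'translate' is word 7.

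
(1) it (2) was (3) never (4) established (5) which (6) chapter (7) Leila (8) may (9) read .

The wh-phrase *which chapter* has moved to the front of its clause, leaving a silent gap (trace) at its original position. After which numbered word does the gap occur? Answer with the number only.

Before movement: Leila may read which chapter.
'which chapter' functions as the direct object of 'read'. Wh-movement fronts it, leaving a gap right after 'read':
It was never established which chapter Leila may read ___.
'read' is word 9.

9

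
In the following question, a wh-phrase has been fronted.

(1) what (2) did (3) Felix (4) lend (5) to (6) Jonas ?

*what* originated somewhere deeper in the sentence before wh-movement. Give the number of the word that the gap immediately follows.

Before movement: Felix did lend what to Jonas.
'what' is the direct object of 'lend'. Fronting leaves a gap immediately after 'lend':
What did Felix lend ___ to Jonas?
'lend' is word 4.

4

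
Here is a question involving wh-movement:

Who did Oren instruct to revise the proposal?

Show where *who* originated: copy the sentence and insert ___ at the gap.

Pre-movement form: Oren did instruct who to revise the proposal.
'who' is the direct object of 'instruct'. The gap is right after 'instruct'.

Who did Oren instruct ___ to revise the proposal?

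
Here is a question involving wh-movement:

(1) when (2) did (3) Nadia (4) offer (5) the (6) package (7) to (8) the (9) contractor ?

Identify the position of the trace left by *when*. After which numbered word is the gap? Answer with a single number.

9

Underlying clause: Nadia did offer the package to the contractor when.
'when' functions as the temporal adjunct. Fronting leaves a gap immediately after 'contractor':
When did Nadia offer the package to the contractor ___?
'contractor' is word 9.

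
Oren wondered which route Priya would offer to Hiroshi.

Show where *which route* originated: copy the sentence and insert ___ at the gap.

Before movement: Priya would offer which route to Hiroshi.
The filler 'which route' is interpreted as the direct object of 'offer'. The gap is right after 'offer'.

Oren wondered which route Priya would offer ___ to Hiroshi.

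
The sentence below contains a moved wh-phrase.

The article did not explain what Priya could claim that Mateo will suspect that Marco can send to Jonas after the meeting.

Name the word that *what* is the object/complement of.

In situ: Priya could claim that Mateo will suspect that Marco can send what to Jonas after the meeting.
'what' is the direct object of 'send'. Fronting leaves a gap immediately after 'send':
The article did not explain what Priya could claim that Mateo will suspect that Marco can send ___ to Jonas after the meeting.

send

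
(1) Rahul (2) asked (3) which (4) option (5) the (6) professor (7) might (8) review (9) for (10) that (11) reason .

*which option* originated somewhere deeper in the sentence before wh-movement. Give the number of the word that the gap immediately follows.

8

Underlying clause: The professor might review which option for that reason.
The filler 'which option' is interpreted as the direct object of 'review'. It moves to the left edge, and the trace sits right after 'review':
Rahul asked which option the professor might review ___ for that reason.
'review' is word 8.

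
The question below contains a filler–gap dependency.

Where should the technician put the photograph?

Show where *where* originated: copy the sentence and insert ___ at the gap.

Where should the technician put the photograph ___?

Before movement: The technician should put the photograph where.
'where' functions as the locative complement of 'put'. The gap is right after 'photograph'.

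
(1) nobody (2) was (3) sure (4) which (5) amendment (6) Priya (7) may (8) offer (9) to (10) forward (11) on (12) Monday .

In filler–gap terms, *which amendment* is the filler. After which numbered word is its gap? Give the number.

10

Underlying clause: Priya may offer to forward which amendment on Monday.
'which amendment' is the direct object of 'forward'. Fronting leaves a gap immediately after 'forward':
Nobody was sure which amendment Priya may offer to forward ___ on Monday.
'forward' is word 10.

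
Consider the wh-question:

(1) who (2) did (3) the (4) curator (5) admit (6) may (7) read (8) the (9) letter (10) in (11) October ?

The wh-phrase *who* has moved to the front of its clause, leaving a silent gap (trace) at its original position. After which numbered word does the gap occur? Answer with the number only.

5

Underlying clause: The curator did admit who may read the letter in October.
'who' is the subject of the clause embedded under 'admit'. It moves to the left edge, and the trace sits right after 'admit':
Who did the curator admit ___ may read the letter in October?
'admit' is word 5.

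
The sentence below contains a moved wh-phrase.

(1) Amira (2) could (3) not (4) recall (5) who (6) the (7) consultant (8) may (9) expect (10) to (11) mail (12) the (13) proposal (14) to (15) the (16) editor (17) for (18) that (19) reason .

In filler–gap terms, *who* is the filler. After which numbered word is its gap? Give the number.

9

Underlying clause: The consultant may expect who to mail the proposal to the editor for that reason.
'who' is the direct object of 'expect'. Fronting leaves a gap immediately after 'expect':
Amira could not recall who the consultant may expect ___ to mail the proposal to the editor for that reason.
'expect' is word 9.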